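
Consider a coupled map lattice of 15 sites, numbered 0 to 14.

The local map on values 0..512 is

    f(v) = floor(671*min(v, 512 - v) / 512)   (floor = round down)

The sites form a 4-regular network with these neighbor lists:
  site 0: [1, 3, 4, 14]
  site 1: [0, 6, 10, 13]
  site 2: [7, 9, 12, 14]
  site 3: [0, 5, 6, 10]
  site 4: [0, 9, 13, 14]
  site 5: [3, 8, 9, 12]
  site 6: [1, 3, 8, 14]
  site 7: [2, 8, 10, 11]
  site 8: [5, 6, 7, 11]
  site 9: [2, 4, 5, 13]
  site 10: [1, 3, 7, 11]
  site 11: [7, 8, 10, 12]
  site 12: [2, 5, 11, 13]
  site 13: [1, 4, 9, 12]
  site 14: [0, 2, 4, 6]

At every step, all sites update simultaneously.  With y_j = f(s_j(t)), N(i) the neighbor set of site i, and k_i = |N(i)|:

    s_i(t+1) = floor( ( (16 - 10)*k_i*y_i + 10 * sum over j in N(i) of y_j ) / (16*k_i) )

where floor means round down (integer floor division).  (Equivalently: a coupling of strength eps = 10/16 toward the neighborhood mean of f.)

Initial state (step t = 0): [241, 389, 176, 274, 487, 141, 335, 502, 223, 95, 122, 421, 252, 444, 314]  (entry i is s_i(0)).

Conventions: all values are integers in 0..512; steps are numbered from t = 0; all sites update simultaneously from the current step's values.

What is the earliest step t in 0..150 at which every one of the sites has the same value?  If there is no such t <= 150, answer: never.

Answer: 25
Key observation: Synchronization is absorbing here: once all sites are equal they stay equal, and step 25 is the first all-equal step.

Derivation:
t=0: [241, 389, 176, 274, 487, 141, 335, 502, 223, 95, 122, 421, 252, 444, 314]  (not all equal)
t=1: [237, 184, 199, 255, 134, 234, 246, 129, 194, 130, 154, 168, 220, 134, 223]  (not all equal)
t=2: [279, 247, 241, 303, 213, 278, 295, 209, 254, 206, 226, 225, 258, 202, 276]  (not all equal)
t=3: [299, 300, 302, 288, 283, 303, 299, 295, 305, 282, 292, 302, 308, 286, 300]  (not all equal)
t=4: [283, 282, 279, 284, 292, 279, 279, 279, 275, 291, 284, 276, 274, 289, 280]  (not all equal)
t=5: [298, 299, 303, 300, 293, 303, 303, 305, 307, 294, 301, 307, 305, 295, 301]  (not all equal)
t=6: [279, 278, 274, 276, 283, 274, 274, 271, 270, 281, 274, 270, 273, 281, 277]  (not all equal)
t=7: [305, 306, 309, 309, 302, 310, 310, 314, 314, 304, 311, 315, 311, 304, 306]  (not all equal)
t=8: [270, 268, 265, 265, 272, 264, 265, 260, 260, 270, 263, 259, 264, 270, 269]  (not all equal)
t=9: [317, 320, 322, 322, 316, 324, 322, 328, 328, 318, 325, 328, 324, 318, 318]  (not all equal)
t=10: [253, 250, 248, 248, 254, 246, 248, 242, 243, 252, 245, 242, 246, 252, 252]  (not all equal)
t=11: [329, 326, 324, 324, 330, 323, 325, 319, 319, 328, 321, 318, 322, 328, 328]  (not all equal)
t=12: [240, 243, 245, 245, 239, 247, 245, 251, 250, 242, 249, 251, 247, 242, 241]  (not all equal)
t=13: [315, 318, 320, 321, 314, 322, 320, 326, 325, 317, 324, 326, 322, 317, 316]  (not all equal)
t=14: [255, 253, 250, 250, 257, 249, 251, 245, 245, 254, 246, 244, 249, 254, 255]  (not all equal)
t=15: [332, 329, 327, 327, 333, 326, 328, 321, 322, 330, 323, 321, 326, 331, 331]  (not all equal)
t=16: [236, 239, 242, 241, 235, 243, 241, 248, 247, 238, 245, 248, 243, 237, 237]  (not all equal)
t=17: [310, 313, 316, 315, 308, 317, 315, 322, 321, 312, 320, 322, 317, 311, 311]  (not all equal)
t=18: [262, 259, 256, 257, 264, 255, 257, 250, 251, 260, 252, 250, 255, 261, 261]  (not all equal)
t=19: [328, 330, 331, 332, 327, 332, 331, 328, 329, 330, 329, 328, 332, 329, 329]  (not all equal)
t=20: [239, 238, 237, 236, 240, 236, 237, 239, 238, 238, 238, 239, 236, 238, 239]  (not all equal)
t=21: [312, 311, 310, 310, 312, 309, 310, 311, 311, 311, 311, 311, 310, 311, 312]  (not all equal)
t=22: [262, 263, 263, 263, 262, 264, 263, 263, 263, 263, 263, 263, 264, 263, 262]  (not all equal)
t=23: [326, 326, 326, 326, 326, 325, 326, 326, 325, 326, 326, 325, 325, 326, 326]  (not all equal)
t=24: [243, 243, 243, 243, 243, 244, 243, 243, 244, 243, 243, 244, 244, 243, 243]  (not all equal)
t=25: [318, 318, 318, 318, 318, 318, 318, 318, 318, 318, 318, 318, 318, 318, 318]  (all equal)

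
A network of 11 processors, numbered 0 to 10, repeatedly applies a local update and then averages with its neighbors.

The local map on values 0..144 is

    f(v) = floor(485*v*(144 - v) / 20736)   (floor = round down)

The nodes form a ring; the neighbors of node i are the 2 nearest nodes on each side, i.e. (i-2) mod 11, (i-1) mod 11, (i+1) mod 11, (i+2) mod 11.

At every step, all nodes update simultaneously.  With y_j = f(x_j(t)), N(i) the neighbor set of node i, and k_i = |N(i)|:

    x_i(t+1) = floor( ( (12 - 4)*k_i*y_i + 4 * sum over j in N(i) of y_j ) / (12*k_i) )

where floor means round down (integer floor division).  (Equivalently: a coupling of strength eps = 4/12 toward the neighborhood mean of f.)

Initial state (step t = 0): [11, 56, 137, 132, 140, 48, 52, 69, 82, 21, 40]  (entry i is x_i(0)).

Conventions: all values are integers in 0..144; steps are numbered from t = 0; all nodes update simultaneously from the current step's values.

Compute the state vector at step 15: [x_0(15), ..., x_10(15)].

Simulating step by step:
t=0: [11, 56, 137, 132, 140, 48, 52, 69, 82, 21, 40]
t=1: [47, 92, 31, 46, 31, 94, 103, 113, 111, 70, 91]
t=2: [106, 107, 87, 101, 86, 103, 95, 88, 91, 112, 109]
t=3: [94, 94, 110, 102, 112, 102, 108, 110, 107, 89, 91]
t=4: [107, 106, 91, 98, 86, 96, 90, 91, 94, 109, 110]
t=5: [93, 95, 108, 105, 113, 108, 112, 109, 106, 92, 90]
t=6: [108, 106, 92, 94, 83, 89, 84, 90, 95, 107, 110]
t=7: [92, 95, 108, 109, 116, 114, 115, 111, 106, 94, 90]
t=8: [109, 105, 91, 88, 78, 79, 79, 86, 94, 106, 110]
t=9: [91, 96, 109, 113, 118, 119, 118, 114, 107, 96, 90]
t=10: [109, 104, 90, 82, 73, 71, 73, 80, 92, 104, 110]
t=11: [92, 98, 110, 116, 120, 120, 120, 116, 109, 98, 90]
t=12: [108, 102, 87, 77, 69, 68, 69, 77, 89, 102, 109]
t=13: [93, 101, 112, 118, 120, 120, 120, 117, 111, 101, 93]
t=14: [106, 98, 84, 73, 68, 67, 69, 75, 85, 98, 106]
t=15: [97, 105, 114, 119, 119, 120, 120, 119, 114, 105, 97]

Answer: [97, 105, 114, 119, 119, 120, 120, 119, 114, 105, 97]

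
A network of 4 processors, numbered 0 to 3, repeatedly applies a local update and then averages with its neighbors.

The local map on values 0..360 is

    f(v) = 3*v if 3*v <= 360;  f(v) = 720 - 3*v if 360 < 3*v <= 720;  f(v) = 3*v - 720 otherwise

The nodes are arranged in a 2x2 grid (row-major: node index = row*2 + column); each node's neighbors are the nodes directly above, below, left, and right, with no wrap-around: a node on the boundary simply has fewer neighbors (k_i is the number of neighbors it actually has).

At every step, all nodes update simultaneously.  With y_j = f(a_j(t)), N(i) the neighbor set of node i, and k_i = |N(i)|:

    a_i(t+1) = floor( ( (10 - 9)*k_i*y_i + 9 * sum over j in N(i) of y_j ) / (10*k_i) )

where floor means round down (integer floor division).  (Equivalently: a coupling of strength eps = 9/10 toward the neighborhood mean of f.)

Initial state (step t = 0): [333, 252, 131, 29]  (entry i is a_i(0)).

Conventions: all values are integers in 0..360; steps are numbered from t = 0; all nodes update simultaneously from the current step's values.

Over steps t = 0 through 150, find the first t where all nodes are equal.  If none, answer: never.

Simulating step by step:
t=0: [333, 252, 131, 29]  (not all equal)
t=1: [191, 168, 197, 172]  (not all equal)
t=2: [169, 179, 170, 175]  (not all equal)
t=3: [198, 201, 204, 196]  (not all equal)
t=4: [113, 127, 126, 114]  (not all equal)
t=5: [340, 340, 340, 340]  (all equal)

Answer: 5
Key observation: Synchronization is absorbing here: once all nodes are equal they stay equal, and step 5 is the first all-equal step.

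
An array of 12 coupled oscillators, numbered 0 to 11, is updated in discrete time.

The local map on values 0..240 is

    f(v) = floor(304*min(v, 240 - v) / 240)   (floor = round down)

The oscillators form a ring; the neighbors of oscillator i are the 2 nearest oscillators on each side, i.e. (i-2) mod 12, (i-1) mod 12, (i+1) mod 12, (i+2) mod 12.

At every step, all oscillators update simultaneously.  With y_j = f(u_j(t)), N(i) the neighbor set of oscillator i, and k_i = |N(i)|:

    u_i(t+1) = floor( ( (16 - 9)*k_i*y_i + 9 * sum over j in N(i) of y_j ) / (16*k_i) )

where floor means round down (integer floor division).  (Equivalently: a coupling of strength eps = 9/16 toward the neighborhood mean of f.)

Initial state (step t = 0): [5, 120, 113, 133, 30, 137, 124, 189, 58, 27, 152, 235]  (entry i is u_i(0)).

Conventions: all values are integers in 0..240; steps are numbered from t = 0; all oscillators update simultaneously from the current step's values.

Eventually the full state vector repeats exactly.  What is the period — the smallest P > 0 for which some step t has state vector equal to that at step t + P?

Simulating step by step:
t=0: [5, 120, 113, 133, 30, 137, 124, 189, 58, 27, 152, 235]
t=1: [60, 107, 109, 124, 94, 110, 106, 81, 81, 50, 65, 45]
t=2: [91, 117, 127, 138, 130, 131, 123, 106, 98, 75, 77, 75]
t=3: [118, 132, 137, 136, 139, 137, 139, 129, 120, 104, 102, 105]
t=4: [139, 135, 133, 130, 128, 130, 132, 137, 140, 135, 135, 134]
t=5: [130, 133, 135, 137, 138, 137, 134, 131, 129, 131, 131, 132]
t=6: [137, 134, 133, 130, 130, 131, 134, 136, 138, 138, 138, 136]
t=7: [131, 133, 135, 137, 137, 136, 134, 131, 129, 129, 129, 130]
t=8: [137, 135, 133, 131, 131, 132, 134, 137, 138, 139, 139, 138]
t=9: [130, 133, 134, 136, 136, 135, 133, 130, 129, 127, 127, 129]
t=10: [138, 135, 134, 132, 132, 133, 135, 138, 140, 141, 141, 140]
t=11: [129, 132, 133, 135, 135, 134, 132, 129, 127, 125, 125, 127]
t=12: [139, 136, 135, 133, 133, 134, 136, 139, 142, 143, 143, 142]
t=13: [127, 130, 132, 134, 134, 132, 130, 127, 124, 123, 123, 124]
t=14: [142, 139, 136, 135, 135, 136, 139, 142, 145, 146, 146, 145]
t=15: [124, 127, 130, 131, 131, 130, 127, 124, 121, 119, 119, 121]
t=16: [145, 143, 140, 138, 138, 140, 143, 145, 148, 149, 149, 148]
t=17: [119, 122, 125, 127, 127, 125, 122, 119, 117, 115, 115, 117]
t=18: [148, 147, 145, 144, 144, 145, 147, 148, 147, 146, 146, 147]
t=19: [117, 117, 119, 120, 120, 119, 117, 117, 117, 118, 118, 117]
t=20: [148, 148, 150, 150, 150, 150, 148, 148, 148, 148, 148, 148]
t=21: [115, 115, 114, 114, 114, 114, 115, 115, 116, 116, 116, 116]
t=22: [145, 144, 144, 144, 144, 144, 144, 145, 145, 145, 145, 145]
t=23: [120, 120, 120, 121, 121, 120, 120, 120, 120, 120, 120, 120]
t=24: [152, 151, 151, 150, 150, 151, 151, 152, 152, 152, 152, 152]
t=25: [111, 112, 112, 113, 113, 112, 112, 111, 111, 111, 111, 111]
t=26: [140, 141, 141, 142, 142, 141, 141, 140, 140, 140, 140, 140]
t=27: [125, 125, 124, 124, 124, 124, 125, 125, 125, 126, 126, 125]
t=28: [145, 145, 145, 145, 145, 145, 145, 145, 144, 144, 144, 144]
t=29: [120, 120, 120, 120, 120, 120, 120, 120, 120, 120, 120, 120]
t=30: [152, 152, 152, 152, 152, 152, 152, 152, 152, 152, 152, 152]
t=31: [111, 111, 111, 111, 111, 111, 111, 111, 111, 111, 111, 111]
t=32: [140, 140, 140, 140, 140, 140, 140, 140, 140, 140, 140, 140]
t=33: [126, 126, 126, 126, 126, 126, 126, 126, 126, 126, 126, 126]
t=34: [144, 144, 144, 144, 144, 144, 144, 144, 144, 144, 144, 144]
t=35: [121, 121, 121, 121, 121, 121, 121, 121, 121, 121, 121, 121]
t=36: [150, 150, 150, 150, 150, 150, 150, 150, 150, 150, 150, 150]
t=37: [114, 114, 114, 114, 114, 114, 114, 114, 114, 114, 114, 114]
t=38: [144, 144, 144, 144, 144, 144, 144, 144, 144, 144, 144, 144]

Answer: 4
Key observation: The state at step 34, [144, 144, 144, 144, 144, 144, 144, 144, 144, 144, 144, 144], reappears at step 38 — and no state repeats earlier — so the cycle the system enters has period 4.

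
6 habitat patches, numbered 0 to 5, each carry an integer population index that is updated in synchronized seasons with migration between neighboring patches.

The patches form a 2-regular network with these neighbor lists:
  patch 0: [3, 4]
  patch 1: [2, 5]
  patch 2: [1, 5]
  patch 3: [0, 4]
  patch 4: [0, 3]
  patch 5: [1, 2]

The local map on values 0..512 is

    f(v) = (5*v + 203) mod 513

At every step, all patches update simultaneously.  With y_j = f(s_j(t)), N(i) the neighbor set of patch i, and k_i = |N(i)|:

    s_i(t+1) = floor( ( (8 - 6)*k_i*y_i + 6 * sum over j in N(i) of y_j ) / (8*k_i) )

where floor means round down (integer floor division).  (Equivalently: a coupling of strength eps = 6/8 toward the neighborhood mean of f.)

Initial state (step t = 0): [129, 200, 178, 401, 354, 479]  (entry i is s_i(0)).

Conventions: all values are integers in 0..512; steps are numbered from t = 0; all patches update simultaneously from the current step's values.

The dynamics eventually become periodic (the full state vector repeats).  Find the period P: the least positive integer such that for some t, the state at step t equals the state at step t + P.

Simulating step by step:
t=0: [129, 200, 178, 401, 354, 479]
t=1: [305, 81, 95, 327, 292, 99]
t=2: [205, 155, 146, 192, 214, 143]
t=3: [194, 425, 431, 202, 188, 433]
t=4: [150, 302, 298, 145, 154, 297]
t=5: [438, 157, 159, 441, 435, 160]
t=6: [341, 484, 483, 339, 342, 482]
t=7: [367, 52, 53, 368, 366, 53]
t=8: [499, 466, 466, 498, 499, 466]
t=9: [131, 481, 481, 131, 131, 481]
t=10: [345, 43, 43, 345, 345, 43]
t=11: [389, 418, 418, 389, 389, 418]
t=12: [96, 241, 241, 96, 96, 241]
t=13: [170, 382, 382, 170, 170, 382]
t=14: [27, 61, 61, 27, 27, 61]
t=15: [338, 508, 508, 338, 338, 508]
t=16: [354, 178, 178, 354, 354, 178]
t=17: [434, 67, 67, 434, 434, 67]
t=18: [321, 25, 25, 321, 321, 25]
t=19: [269, 328, 328, 269, 269, 328]
t=20: [9, 304, 304, 9, 9, 304]
t=21: [248, 184, 184, 248, 248, 184]
t=22: [417, 97, 97, 417, 417, 97]
t=23: [236, 175, 175, 236, 236, 175]
t=24: [357, 52, 52, 357, 357, 52]
t=25: [449, 463, 463, 449, 449, 463]
t=26: [396, 466, 466, 396, 396, 466]
t=27: [131, 481, 481, 131, 131, 481]

Answer: 18
Key observation: The state at step 9, [131, 481, 481, 131, 131, 481], reappears at step 27 — and no state repeats earlier — so the cycle the system enters has period 18.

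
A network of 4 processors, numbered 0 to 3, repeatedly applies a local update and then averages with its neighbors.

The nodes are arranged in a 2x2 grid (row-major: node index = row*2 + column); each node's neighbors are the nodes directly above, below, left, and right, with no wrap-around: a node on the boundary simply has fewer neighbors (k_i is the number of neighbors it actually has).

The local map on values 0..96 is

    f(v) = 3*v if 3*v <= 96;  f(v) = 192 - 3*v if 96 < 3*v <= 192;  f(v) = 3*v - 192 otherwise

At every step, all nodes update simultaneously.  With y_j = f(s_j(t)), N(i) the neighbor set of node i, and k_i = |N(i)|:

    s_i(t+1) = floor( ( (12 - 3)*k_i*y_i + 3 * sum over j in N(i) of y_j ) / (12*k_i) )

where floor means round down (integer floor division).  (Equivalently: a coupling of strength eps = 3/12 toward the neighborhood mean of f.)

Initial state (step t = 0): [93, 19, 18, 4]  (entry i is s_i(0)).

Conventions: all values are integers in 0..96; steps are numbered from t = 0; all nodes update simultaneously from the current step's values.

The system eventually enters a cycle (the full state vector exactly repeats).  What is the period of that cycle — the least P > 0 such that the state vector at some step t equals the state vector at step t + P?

Answer: 23
Key observation: The state at step 77, [86, 76, 81, 86], reappears at step 100 — and no state repeats earlier — so the cycle the system enters has period 23.

Derivation:
t=0: [93, 19, 18, 4]
t=1: [79, 55, 52, 22]
t=2: [41, 34, 40, 57]
t=3: [72, 78, 65, 36]
t=4: [23, 45, 15, 68]
t=5: [64, 52, 43, 21]
t=6: [12, 34, 55, 59]
t=7: [41, 73, 26, 25]
t=8: [64, 38, 76, 69]
t=9: [14, 60, 28, 25]
t=10: [43, 23, 77, 68]
t=11: [60, 61, 38, 22]
t=12: [19, 16, 68, 60]
t=13: [50, 44, 17, 16]
t=14: [45, 56, 49, 49]
t=15: [51, 30, 46, 42]
t=16: [47, 80, 53, 67]
t=17: [48, 43, 32, 16]
t=18: [55, 59, 84, 55]
t=19: [29, 18, 51, 29]
t=20: [76, 62, 51, 76]
t=21: [32, 13, 38, 32]
t=22: [86, 53, 82, 86]
t=23: [60, 41, 57, 60]
t=24: [20, 54, 18, 20]
t=25: [55, 37, 55, 55]
t=26: [33, 67, 27, 33]
t=27: [81, 30, 84, 81]
t=28: [57, 80, 57, 57]
t=29: [24, 41, 21, 24]
t=30: [70, 69, 65, 70]
t=31: [15, 15, 6, 15]
t=32: [41, 45, 24, 41]
t=33: [67, 60, 71, 67]
t=34: [10, 11, 18, 10]
t=35: [33, 32, 48, 33]
t=36: [87, 95, 59, 87]
t=37: [65, 87, 28, 65]
t=38: [21, 52, 63, 21]
t=39: [52, 42, 18, 52]
t=40: [42, 58, 49, 42]
t=41: [57, 30, 50, 57]
t=42: [32, 72, 36, 32]
t=43: [85, 42, 87, 85]
t=44: [64, 65, 67, 64]
t=45: [1, 2, 6, 1]
t=46: [5, 5, 14, 5]
t=47: [18, 15, 35, 18]
t=48: [57, 47, 78, 57]
t=49: [27, 43, 36, 27]
t=50: [79, 67, 83, 79]
t=51: [42, 18, 54, 42]
t=52: [60, 57, 39, 60]
t=53: [21, 18, 59, 21]
t=54: [55, 56, 27, 55]
t=55: [33, 24, 67, 33]
t=56: [79, 77, 30, 79]
t=57: [49, 40, 78, 49]
t=58: [48, 65, 42, 48]
t=59: [44, 14, 61, 44]
t=60: [51, 46, 21, 51]
t=61: [43, 50, 57, 43]
t=62: [55, 47, 31, 55]
t=63: [38, 45, 76, 38]
t=64: [70, 62, 46, 70]
t=65: [21, 9, 45, 21]
t=66: [57, 36, 58, 57]
t=67: [28, 68, 18, 28]
t=68: [71, 30, 61, 71]
t=69: [28, 72, 12, 28]
t=70: [70, 39, 48, 70]
t=71: [28, 60, 40, 28]
t=72: [73, 30, 75, 73]
t=73: [35, 74, 31, 35]
t=74: [80, 44, 91, 80]
t=75: [53, 57, 72, 53]
t=76: [30, 24, 26, 30]
t=77: [86, 76, 81, 86]
t=78: [60, 43, 54, 60]
t=79: [20, 50, 25, 20]
t=80: [59, 46, 71, 59]
t=81: [20, 44, 19, 20]
t=82: [59, 60, 57, 59]
t=83: [15, 12, 19, 15]
t=84: [45, 38, 54, 45]
t=85: [56, 72, 36, 56]
t=86: [31, 24, 69, 31]
t=87: [80, 77, 34, 80]
t=88: [52, 41, 79, 52]
t=89: [41, 60, 42, 41]
t=90: [61, 26, 66, 61]
t=91: [17, 60, 6, 17]
t=92: [42, 21, 26, 42]
t=93: [67, 63, 75, 67]
t=94: [11, 4, 27, 11]
t=95: [36, 17, 69, 36]
t=96: [71, 59, 32, 71]
t=97: [29, 16, 77, 29]
t=98: [76, 57, 51, 76]
t=99: [34, 24, 38, 34]
t=100: [86, 76, 81, 86]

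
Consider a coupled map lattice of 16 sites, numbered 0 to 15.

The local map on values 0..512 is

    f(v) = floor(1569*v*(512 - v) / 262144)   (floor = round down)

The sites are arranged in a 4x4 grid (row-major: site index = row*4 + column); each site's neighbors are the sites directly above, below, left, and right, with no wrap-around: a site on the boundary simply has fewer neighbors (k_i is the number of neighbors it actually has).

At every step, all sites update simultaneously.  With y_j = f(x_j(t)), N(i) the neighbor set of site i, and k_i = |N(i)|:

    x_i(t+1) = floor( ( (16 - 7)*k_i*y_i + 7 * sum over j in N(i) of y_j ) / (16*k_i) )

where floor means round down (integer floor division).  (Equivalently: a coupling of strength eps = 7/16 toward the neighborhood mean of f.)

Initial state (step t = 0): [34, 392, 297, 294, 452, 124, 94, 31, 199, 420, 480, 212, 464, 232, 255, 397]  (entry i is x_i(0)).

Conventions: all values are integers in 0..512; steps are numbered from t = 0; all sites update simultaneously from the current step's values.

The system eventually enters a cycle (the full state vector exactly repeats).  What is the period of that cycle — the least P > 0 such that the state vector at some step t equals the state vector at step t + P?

Answer: 2
Key observation: The state at step 18, [380, 380, 380, 380, 380, 380, 380, 380, 380, 380, 380, 380, 380, 380, 380, 380], reappears at step 20 — and no state repeats earlier — so the cycle the system enters has period 2.

Derivation:
t=0: [34, 392, 297, 294, 452, 124, 94, 31, 199, 420, 480, 212, 464, 232, 255, 397]
t=1: [151, 269, 345, 318, 201, 260, 225, 195, 285, 254, 186, 279, 241, 328, 330, 322]
t=2: [350, 374, 360, 363, 371, 389, 377, 374, 386, 384, 370, 378, 383, 369, 360, 369]
t=3: [326, 312, 320, 320, 309, 294, 306, 308, 295, 297, 310, 307, 298, 310, 321, 315]
t=4: [367, 371, 369, 368, 375, 380, 376, 374, 381, 380, 374, 374, 379, 375, 369, 371]
t=5: [314, 312, 313, 314, 306, 302, 306, 309, 300, 301, 307, 308, 301, 306, 312, 312]
t=6: [373, 373, 372, 372, 377, 378, 376, 375, 379, 379, 376, 375, 379, 377, 374, 373]
t=7: [308, 309, 310, 310, 304, 303, 306, 307, 301, 302, 305, 307, 301, 303, 307, 308]
t=8: [376, 375, 374, 374, 378, 378, 376, 375, 379, 378, 377, 376, 379, 378, 376, 376]
t=9: [305, 306, 307, 307, 303, 303, 305, 306, 301, 302, 304, 305, 301, 303, 305, 306]
t=10: [377, 377, 376, 376, 378, 378, 377, 376, 379, 379, 377, 377, 379, 378, 377, 377]
t=11: [303, 304, 305, 306, 302, 303, 304, 305, 301, 301, 303, 304, 301, 302, 303, 304]
t=12: [378, 378, 377, 377, 379, 378, 378, 377, 379, 379, 378, 378, 379, 379, 378, 378]
t=13: [302, 303, 303, 304, 301, 302, 303, 303, 301, 301, 302, 303, 301, 301, 302, 303]
t=14: [379, 379, 378, 378, 379, 379, 379, 378, 380, 379, 379, 379, 380, 379, 379, 379]
t=15: [301, 301, 302, 303, 300, 301, 301, 302, 300, 300, 301, 301, 300, 300, 301, 301]
t=16: [380, 379, 379, 379, 380, 380, 379, 379, 380, 380, 380, 379, 380, 380, 380, 380]
t=17: [300, 300, 301, 301, 300, 300, 300, 301, 300, 300, 300, 300, 300, 300, 300, 300]
t=18: [380, 380, 380, 380, 380, 380, 380, 380, 380, 380, 380, 380, 380, 380, 380, 380]
t=19: [300, 300, 300, 300, 300, 300, 300, 300, 300, 300, 300, 300, 300, 300, 300, 300]
t=20: [380, 380, 380, 380, 380, 380, 380, 380, 380, 380, 380, 380, 380, 380, 380, 380]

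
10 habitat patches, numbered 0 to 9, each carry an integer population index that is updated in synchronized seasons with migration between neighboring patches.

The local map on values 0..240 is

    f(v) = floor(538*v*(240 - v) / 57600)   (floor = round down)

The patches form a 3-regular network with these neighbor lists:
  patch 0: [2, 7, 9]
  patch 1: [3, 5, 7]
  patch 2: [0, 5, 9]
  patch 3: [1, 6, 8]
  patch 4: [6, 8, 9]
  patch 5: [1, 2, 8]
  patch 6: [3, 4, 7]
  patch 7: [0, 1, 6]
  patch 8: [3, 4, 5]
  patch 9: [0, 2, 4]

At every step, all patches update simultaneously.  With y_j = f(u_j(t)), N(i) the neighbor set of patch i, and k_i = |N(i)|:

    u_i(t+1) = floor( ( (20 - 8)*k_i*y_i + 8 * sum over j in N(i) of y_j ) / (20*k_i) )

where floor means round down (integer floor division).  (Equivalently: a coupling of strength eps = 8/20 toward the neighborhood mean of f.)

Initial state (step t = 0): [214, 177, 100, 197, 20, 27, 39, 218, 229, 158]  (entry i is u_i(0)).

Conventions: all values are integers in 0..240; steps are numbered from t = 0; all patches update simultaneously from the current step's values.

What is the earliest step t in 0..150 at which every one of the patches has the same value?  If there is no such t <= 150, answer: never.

Answer: never
Key observation: The state at step 5 reappears at step 7 — the system is in a cycle of period 2 from step 5 on.  No step 0..7 is synchronized, and the cycle repeats forever, so no step up to 150 (or ever) has all patches equal.

Derivation:
t=0: [214, 177, 100, 197, 20, 27, 39, 218, 229, 158]  (not all equal)
t=1: [69, 85, 108, 74, 53, 66, 65, 56, 36, 102]  (not all equal)
t=2: [114, 116, 126, 108, 95, 107, 103, 102, 82, 123]  (not all equal)
t=3: [133, 133, 133, 131, 128, 131, 130, 131, 125, 133]  (not all equal)
t=4: [132, 132, 132, 133, 133, 132, 133, 132, 133, 132]  (not all equal)
t=5: [133, 132, 133, 132, 132, 132, 132, 132, 132, 132]  (not all equal)
t=6: [132, 133, 132, 133, 133, 132, 133, 132, 133, 132]  (not all equal)
t=7: [133, 132, 133, 132, 132, 132, 132, 132, 132, 132]  (not all equal)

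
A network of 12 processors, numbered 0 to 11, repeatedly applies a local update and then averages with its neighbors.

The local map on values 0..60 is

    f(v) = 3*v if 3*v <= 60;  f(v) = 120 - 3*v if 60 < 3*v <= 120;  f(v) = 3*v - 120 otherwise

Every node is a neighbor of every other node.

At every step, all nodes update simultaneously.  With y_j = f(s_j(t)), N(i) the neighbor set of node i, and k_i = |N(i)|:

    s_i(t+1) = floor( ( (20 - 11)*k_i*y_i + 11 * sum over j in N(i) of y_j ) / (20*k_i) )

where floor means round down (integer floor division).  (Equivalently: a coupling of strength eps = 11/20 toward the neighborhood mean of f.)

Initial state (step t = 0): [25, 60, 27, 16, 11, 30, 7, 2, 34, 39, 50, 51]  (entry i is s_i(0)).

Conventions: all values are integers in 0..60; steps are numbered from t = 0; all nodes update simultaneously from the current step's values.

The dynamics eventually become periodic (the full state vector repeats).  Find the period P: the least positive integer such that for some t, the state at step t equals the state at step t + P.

Answer: 4
Key observation: The state at step 13, [6, 6, 5, 6, 6, 7, 5, 6, 8, 6, 7, 6], reappears at step 17 — and no state repeats earlier — so the cycle the system enters has period 4.

Derivation:
t=0: [25, 60, 27, 16, 11, 30, 7, 2, 34, 39, 50, 51]
t=1: [36, 42, 33, 37, 31, 30, 26, 20, 25, 19, 30, 31]
t=2: [23, 20, 26, 21, 29, 30, 35, 42, 36, 41, 30, 29]
t=3: [39, 42, 35, 41, 31, 30, 24, 21, 23, 19, 30, 31]
t=4: [18, 20, 23, 18, 28, 29, 36, 40, 38, 40, 29, 28]
t=5: [40, 42, 39, 40, 33, 31, 23, 18, 21, 18, 31, 33]
t=6: [16, 18, 17, 16, 24, 26, 36, 37, 38, 37, 26, 24]
t=7: [40, 42, 41, 40, 40, 37, 25, 24, 23, 24, 37, 40]
t=8: [10, 13, 12, 10, 10, 14, 28, 30, 31, 30, 14, 10]
t=9: [32, 35, 34, 32, 32, 36, 34, 32, 30, 32, 36, 32]
t=10: [22, 18, 19, 22, 22, 17, 19, 22, 24, 22, 17, 22]
t=11: [53, 53, 54, 53, 53, 52, 54, 53, 51, 53, 52, 53]
t=12: [38, 38, 39, 38, 38, 37, 39, 38, 36, 38, 37, 38]
t=13: [6, 6, 5, 6, 6, 7, 5, 6, 8, 6, 7, 6]
t=14: [18, 18, 17, 18, 18, 19, 17, 18, 20, 18, 19, 18]
t=15: [54, 54, 53, 54, 54, 55, 53, 54, 56, 54, 55, 54]
t=16: [42, 42, 41, 42, 42, 43, 41, 42, 44, 42, 43, 42]
t=17: [6, 6, 5, 6, 6, 7, 5, 6, 8, 6, 7, 6]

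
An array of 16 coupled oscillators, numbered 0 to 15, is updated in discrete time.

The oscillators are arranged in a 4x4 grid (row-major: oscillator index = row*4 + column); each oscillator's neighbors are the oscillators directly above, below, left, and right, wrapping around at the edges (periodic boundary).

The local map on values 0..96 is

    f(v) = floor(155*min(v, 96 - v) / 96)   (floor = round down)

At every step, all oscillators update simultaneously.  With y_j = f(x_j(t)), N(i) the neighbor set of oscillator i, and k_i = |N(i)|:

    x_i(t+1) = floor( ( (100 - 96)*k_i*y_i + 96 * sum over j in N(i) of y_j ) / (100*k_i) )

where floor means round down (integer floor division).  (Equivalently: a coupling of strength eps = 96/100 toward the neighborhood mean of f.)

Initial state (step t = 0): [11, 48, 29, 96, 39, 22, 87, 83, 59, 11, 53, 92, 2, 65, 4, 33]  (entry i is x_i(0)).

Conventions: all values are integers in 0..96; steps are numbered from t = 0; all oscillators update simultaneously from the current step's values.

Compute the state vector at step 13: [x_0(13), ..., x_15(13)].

Simulating step by step:
t=0: [11, 48, 29, 96, 39, 22, 87, 83, 59, 11, 53, 92, 2, 65, 4, 33]
t=1: [34, 38, 25, 32, 33, 42, 41, 20, 23, 51, 13, 48, 43, 26, 52, 5]
t=2: [58, 50, 61, 34, 47, 63, 40, 60, 66, 42, 69, 26, 36, 67, 29, 64]
t=3: [65, 54, 59, 56, 55, 69, 52, 58, 59, 48, 54, 49, 51, 60, 48, 49]
t=4: [66, 53, 69, 61, 53, 69, 58, 68, 71, 57, 74, 65, 60, 72, 65, 72]
t=5: [62, 44, 58, 44, 45, 64, 42, 58, 58, 39, 54, 39, 41, 58, 38, 52]
t=6: [69, 57, 67, 62, 57, 67, 60, 67, 65, 60, 63, 64, 61, 64, 64, 65]
t=7: [57, 47, 55, 46, 46, 59, 48, 55, 56, 50, 54, 49, 48, 56, 50, 52]
t=8: [74, 63, 74, 66, 63, 74, 65, 74, 74, 63, 74, 67, 65, 74, 67, 74]
t=9: [50, 35, 48, 35, 35, 51, 35, 48, 49, 35, 48, 35, 35, 49, 35, 47]
t=10: [56, 73, 56, 74, 73, 56, 74, 56, 56, 74, 56, 75, 74, 56, 75, 56]
t=11: [37, 62, 36, 62, 62, 37, 62, 36, 36, 62, 35, 62, 62, 36, 62, 35]
t=12: [54, 58, 54, 57, 58, 54, 57, 54, 54, 57, 54, 56, 57, 54, 56, 54]
t=13: [61, 66, 62, 66, 66, 61, 66, 62, 62, 66, 63, 66, 66, 62, 66, 63]

Answer: [61, 66, 62, 66, 66, 61, 66, 62, 62, 66, 63, 66, 66, 62, 66, 63]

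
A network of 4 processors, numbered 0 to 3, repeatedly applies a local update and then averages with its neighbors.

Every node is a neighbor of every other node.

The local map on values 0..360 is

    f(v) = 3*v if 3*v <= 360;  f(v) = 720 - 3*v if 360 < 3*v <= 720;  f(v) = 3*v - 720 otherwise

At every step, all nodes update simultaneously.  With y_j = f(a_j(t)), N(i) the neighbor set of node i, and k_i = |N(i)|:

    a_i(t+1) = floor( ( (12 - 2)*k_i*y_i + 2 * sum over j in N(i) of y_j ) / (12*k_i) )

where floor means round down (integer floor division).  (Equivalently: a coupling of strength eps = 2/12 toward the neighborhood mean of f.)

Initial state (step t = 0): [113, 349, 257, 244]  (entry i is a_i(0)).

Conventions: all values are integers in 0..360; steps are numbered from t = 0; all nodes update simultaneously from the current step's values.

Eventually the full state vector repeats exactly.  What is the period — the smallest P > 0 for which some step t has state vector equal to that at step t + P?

Answer: 12
Key observation: The state at step 38, [234, 234, 71, 71], reappears at step 50 — and no state repeats earlier — so the cycle the system enters has period 12.

Derivation:
t=0: [113, 349, 257, 244]
t=1: [304, 294, 80, 49]
t=2: [190, 167, 227, 155]
t=3: [153, 207, 67, 235]
t=4: [235, 109, 188, 43]
t=5: [46, 289, 156, 135]
t=6: [154, 161, 243, 292]
t=7: [237, 221, 43, 158]
t=8: [31, 68, 124, 215]
t=9: [112, 198, 310, 98]
t=10: [315, 151, 217, 282]
t=11: [213, 245, 91, 136]
t=12: [100, 49, 250, 280]
t=13: [266, 147, 56, 126]
t=14: [108, 265, 178, 314]
t=15: [296, 103, 189, 217]
t=16: [169, 279, 157, 92]
t=17: [213, 138, 241, 262]
t=18: [88, 263, 27, 76]
t=19: [241, 89, 98, 213]
t=20: [38, 243, 264, 98]
t=21: [115, 34, 83, 255]
t=22: [309, 120, 234, 76]
t=23: [206, 325, 59, 222]
t=24: [112, 231, 170, 74]
t=25: [305, 65, 207, 216]
t=26: [182, 182, 108, 87]
t=27: [187, 187, 303, 254]
t=28: [154, 154, 177, 63]
t=29: [250, 250, 196, 196]
t=30: [41, 41, 120, 120]
t=31: [149, 149, 333, 333]
t=32: [273, 273, 278, 278]
t=33: [100, 100, 112, 112]
t=34: [304, 304, 332, 332]
t=35: [201, 201, 266, 266]
t=36: [112, 112, 82, 82]
t=37: [326, 326, 256, 256]
t=38: [234, 234, 71, 71]
t=39: [39, 39, 191, 191]
t=40: [120, 120, 143, 143]
t=41: [352, 352, 298, 298]
t=42: [318, 318, 192, 192]
t=43: [224, 224, 154, 154]
t=44: [71, 71, 234, 234]
t=45: [191, 191, 39, 39]
t=46: [143, 143, 120, 120]
t=47: [298, 298, 352, 352]
t=48: [192, 192, 318, 318]
t=49: [154, 154, 224, 224]
t=50: [234, 234, 71, 71]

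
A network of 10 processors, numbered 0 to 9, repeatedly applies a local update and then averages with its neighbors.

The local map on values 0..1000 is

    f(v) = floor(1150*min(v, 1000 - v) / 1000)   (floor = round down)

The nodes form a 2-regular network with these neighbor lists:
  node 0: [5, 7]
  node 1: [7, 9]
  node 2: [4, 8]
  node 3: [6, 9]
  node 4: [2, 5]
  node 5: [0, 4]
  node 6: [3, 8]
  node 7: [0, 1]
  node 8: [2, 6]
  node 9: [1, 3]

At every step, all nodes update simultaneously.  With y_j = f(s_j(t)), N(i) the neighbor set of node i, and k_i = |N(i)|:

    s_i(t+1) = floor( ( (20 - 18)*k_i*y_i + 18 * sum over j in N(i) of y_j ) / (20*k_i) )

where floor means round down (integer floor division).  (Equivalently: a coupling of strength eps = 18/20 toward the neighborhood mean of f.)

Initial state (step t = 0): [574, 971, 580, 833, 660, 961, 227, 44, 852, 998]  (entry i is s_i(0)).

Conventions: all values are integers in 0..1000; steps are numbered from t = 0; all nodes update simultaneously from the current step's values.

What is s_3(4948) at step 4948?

Answer: s_3(4948) = 501
Key observation: The state at step 22, [491, 491, 491, 491, 491, 491, 491, 491, 491, 491], reappears at step 26: the system is in a cycle of period 4 from step 22 on.  Therefore the state at step 4948 equals the state at step 22 + ((4948 - 22) mod 4) = 24, which is [501, 501, 501, 501, 501, 501, 501, 501, 501, 501].

Derivation:
t=0: [574, 971, 580, 833, 660, 961, 227, 44, 852, 998]
t=1: [91, 26, 300, 137, 276, 400, 189, 239, 351, 101]
t=2: [340, 178, 358, 165, 393, 235, 273, 87, 293, 95]
t=3: [205, 114, 395, 208, 351, 405, 267, 277, 359, 187]
t=4: [375, 252, 412, 258, 453, 333, 323, 196, 383, 188]
t=5: [316, 227, 479, 293, 436, 466, 368, 346, 423, 284]
t=6: [455, 351, 499, 370, 538, 442, 412, 320, 486, 301]
t=7: [446, 361, 547, 411, 539, 525, 489, 453, 526, 407]
t=8: [530, 486, 535, 510, 532, 523, 513, 469, 541, 445]
t=9: [543, 528, 532, 538, 540, 539, 546, 548, 545, 555]
t=10: [524, 517, 527, 517, 533, 527, 526, 532, 529, 533]
t=11: [541, 539, 539, 542, 542, 542, 547, 549, 543, 553]
t=12: [522, 517, 525, 517, 527, 526, 524, 527, 525, 526]
t=13: [544, 545, 544, 546, 545, 545, 550, 551, 546, 554]
t=14: [519, 514, 522, 515, 523, 523, 521, 522, 520, 521]
t=15: [548, 550, 549, 550, 548, 550, 554, 554, 549, 556]
t=16: [514, 511, 518, 511, 517, 518, 516, 517, 515, 516]
t=17: [554, 556, 555, 556, 554, 556, 559, 559, 555, 561]
t=18: [508, 505, 511, 505, 510, 511, 510, 510, 509, 509]
t=19: [562, 564, 563, 564, 562, 563, 566, 566, 562, 568]
t=20: [500, 497, 502, 497, 502, 502, 501, 501, 500, 500]
t=21: [572, 573, 573, 573, 572, 573, 573, 573, 572, 571]
t=22: [491, 491, 491, 491, 491, 491, 491, 491, 491, 491]
t=23: [564, 564, 564, 564, 564, 564, 564, 564, 564, 564]
t=24: [501, 501, 501, 501, 501, 501, 501, 501, 501, 501]
t=25: [573, 573, 573, 573, 573, 573, 573, 573, 573, 573]
t=26: [491, 491, 491, 491, 491, 491, 491, 491, 491, 491]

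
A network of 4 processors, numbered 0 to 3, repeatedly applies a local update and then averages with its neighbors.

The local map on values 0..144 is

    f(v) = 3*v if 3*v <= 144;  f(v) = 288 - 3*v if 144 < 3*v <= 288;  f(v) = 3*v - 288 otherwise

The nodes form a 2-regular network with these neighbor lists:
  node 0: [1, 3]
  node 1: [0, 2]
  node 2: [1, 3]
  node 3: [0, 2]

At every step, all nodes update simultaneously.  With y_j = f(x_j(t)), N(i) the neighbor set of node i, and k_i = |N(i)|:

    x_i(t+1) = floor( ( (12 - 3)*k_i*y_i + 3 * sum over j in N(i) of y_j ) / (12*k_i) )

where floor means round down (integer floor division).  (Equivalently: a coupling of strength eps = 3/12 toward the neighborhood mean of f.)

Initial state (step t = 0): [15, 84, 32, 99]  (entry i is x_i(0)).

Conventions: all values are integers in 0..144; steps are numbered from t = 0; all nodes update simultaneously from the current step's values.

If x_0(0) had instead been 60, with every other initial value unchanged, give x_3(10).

Answer: x_3(10) = 61
Key observation: This trace re-runs the system from the modified initial state.

Derivation:
t=0: [60, 84, 32, 99]
t=1: [86, 52, 77, 32]
t=2: [51, 109, 71, 82]
t=3: [111, 55, 66, 57]
t=4: [63, 109, 97, 104]
t=5: [82, 42, 10, 30]
t=6: [58, 103, 49, 76]
t=7: [95, 47, 115, 76]
t=8: [27, 113, 67, 52]
t=9: [83, 59, 88, 120]
t=10: [52, 91, 40, 61]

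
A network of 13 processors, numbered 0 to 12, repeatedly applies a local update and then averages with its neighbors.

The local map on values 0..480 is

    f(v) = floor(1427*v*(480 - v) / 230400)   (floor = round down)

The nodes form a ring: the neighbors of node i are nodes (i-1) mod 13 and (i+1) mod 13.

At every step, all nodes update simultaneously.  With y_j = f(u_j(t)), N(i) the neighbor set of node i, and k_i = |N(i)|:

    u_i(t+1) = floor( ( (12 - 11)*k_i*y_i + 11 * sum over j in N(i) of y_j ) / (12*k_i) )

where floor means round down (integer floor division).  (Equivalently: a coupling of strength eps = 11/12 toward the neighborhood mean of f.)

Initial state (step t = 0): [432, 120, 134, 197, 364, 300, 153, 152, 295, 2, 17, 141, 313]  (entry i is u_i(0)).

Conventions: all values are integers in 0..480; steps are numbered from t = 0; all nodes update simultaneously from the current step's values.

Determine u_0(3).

Answer: u_0(3) = 291

Derivation:
t=0: [432, 120, 134, 197, 364, 300, 153, 152, 295, 2, 17, 141, 313]
t=1: [281, 212, 304, 279, 332, 289, 320, 322, 171, 177, 141, 194, 221]
t=2: [351, 339, 347, 319, 340, 313, 327, 321, 323, 313, 334, 326, 345]
t=3: [291, 283, 305, 291, 318, 303, 318, 311, 319, 309, 315, 296, 294]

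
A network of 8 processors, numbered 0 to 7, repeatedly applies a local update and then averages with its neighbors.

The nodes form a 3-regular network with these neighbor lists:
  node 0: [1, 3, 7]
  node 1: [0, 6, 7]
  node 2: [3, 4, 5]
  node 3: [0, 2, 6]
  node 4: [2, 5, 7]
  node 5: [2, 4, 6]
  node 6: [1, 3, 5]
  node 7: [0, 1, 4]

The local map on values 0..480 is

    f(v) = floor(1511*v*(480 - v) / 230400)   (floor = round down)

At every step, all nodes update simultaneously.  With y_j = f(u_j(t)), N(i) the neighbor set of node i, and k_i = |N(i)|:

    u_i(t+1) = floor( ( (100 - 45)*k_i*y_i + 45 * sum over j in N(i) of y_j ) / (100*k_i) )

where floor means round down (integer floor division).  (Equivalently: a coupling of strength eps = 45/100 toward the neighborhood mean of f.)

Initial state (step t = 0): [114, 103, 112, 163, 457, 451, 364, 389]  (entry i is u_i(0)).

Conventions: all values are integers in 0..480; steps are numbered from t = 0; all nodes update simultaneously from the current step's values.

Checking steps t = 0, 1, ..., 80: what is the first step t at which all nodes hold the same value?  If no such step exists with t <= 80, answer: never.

Simulating step by step:
t=0: [114, 103, 112, 163, 457, 451, 364, 389]  (not all equal)
t=1: [273, 256, 222, 308, 125, 138, 253, 216]  (not all equal)
t=2: [367, 374, 348, 359, 318, 326, 361, 360]  (not all equal)
t=3: [272, 267, 308, 284, 322, 318, 285, 285]  (not all equal)
t=4: [369, 369, 346, 363, 340, 341, 361, 361]  (not all equal)
t=5: [271, 271, 302, 280, 305, 305, 282, 281]  (not all equal)
t=6: [369, 369, 353, 365, 352, 352, 364, 365]  (not all equal)
t=7: [270, 270, 291, 276, 291, 292, 277, 275]  (not all equal)
t=8: [370, 370, 361, 367, 361, 361, 367, 368]  (not all equal)
t=9: [267, 267, 279, 271, 279, 279, 271, 270]  (not all equal)
t=10: [371, 371, 367, 370, 367, 367, 370, 370]  (not all equal)
t=11: [265, 265, 270, 266, 270, 270, 266, 266]  (not all equal)
t=12: [373, 373, 371, 372, 371, 371, 372, 372]  (not all equal)
t=13: [261, 261, 264, 263, 264, 264, 263, 262]  (not all equal)
t=14: [374, 374, 373, 373, 373, 373, 373, 373]  (not all equal)
t=15: [259, 259, 261, 260, 261, 261, 260, 260]  (not all equal)
t=16: [375, 375, 374, 374, 374, 374, 374, 374]  (not all equal)
t=17: [258, 258, 259, 258, 259, 259, 258, 258]  (not all equal)
t=18: [375, 375, 375, 375, 375, 375, 375, 375]  (all equal)

Answer: 18
Key observation: Synchronization is absorbing here: once all nodes are equal they stay equal, and step 18 is the first all-equal step.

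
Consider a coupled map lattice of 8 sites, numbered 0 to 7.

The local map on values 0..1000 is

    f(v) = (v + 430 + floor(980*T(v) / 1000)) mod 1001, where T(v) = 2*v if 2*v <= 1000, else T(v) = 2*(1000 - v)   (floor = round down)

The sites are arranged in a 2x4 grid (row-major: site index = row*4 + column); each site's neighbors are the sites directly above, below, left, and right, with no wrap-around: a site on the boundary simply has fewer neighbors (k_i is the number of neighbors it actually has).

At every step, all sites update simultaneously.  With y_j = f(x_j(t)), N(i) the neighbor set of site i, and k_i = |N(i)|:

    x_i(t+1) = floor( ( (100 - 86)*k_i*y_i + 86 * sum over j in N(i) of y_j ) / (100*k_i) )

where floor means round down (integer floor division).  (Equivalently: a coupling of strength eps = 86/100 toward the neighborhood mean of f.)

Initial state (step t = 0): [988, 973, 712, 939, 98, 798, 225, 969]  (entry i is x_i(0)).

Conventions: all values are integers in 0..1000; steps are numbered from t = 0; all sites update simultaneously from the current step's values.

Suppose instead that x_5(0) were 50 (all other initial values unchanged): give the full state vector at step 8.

Answer: [767, 742, 748, 722, 750, 760, 729, 741]
Key observation: This trace re-runs the system from the modified initial state.

Derivation:
t=0: [988, 973, 712, 939, 98, 50, 225, 969]
t=1: [566, 557, 395, 568, 538, 444, 512, 314]
t=2: [860, 746, 827, 529, 804, 855, 612, 798]
t=3: [633, 588, 758, 646, 572, 678, 623, 810]
t=4: [824, 740, 775, 654, 770, 806, 686, 755]
t=5: [654, 627, 712, 669, 612, 675, 653, 734]
t=6: [789, 742, 756, 701, 758, 777, 717, 744]
t=7: [663, 649, 692, 675, 640, 673, 665, 703]
t=8: [767, 742, 748, 722, 750, 760, 729, 741]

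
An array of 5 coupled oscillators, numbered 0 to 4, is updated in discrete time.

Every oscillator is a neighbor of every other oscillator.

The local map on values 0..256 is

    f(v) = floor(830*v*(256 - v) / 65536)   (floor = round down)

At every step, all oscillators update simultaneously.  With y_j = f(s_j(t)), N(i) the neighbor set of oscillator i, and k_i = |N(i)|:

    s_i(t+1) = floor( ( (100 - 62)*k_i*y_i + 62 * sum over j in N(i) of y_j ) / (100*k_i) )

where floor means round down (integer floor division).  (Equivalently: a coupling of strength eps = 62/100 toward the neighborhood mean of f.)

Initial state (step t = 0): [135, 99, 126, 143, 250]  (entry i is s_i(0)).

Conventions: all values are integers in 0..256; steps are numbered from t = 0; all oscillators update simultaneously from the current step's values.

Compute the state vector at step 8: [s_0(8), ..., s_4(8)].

Answer: [200, 200, 200, 200, 200]

Derivation:
t=0: [135, 99, 126, 143, 250]
t=1: [175, 172, 175, 174, 132]
t=2: [183, 184, 183, 184, 190]
t=3: [166, 166, 166, 166, 164]
t=4: [189, 189, 189, 189, 189]
t=5: [160, 160, 160, 160, 160]
t=6: [194, 194, 194, 194, 194]
t=7: [152, 152, 152, 152, 152]
t=8: [200, 200, 200, 200, 200]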